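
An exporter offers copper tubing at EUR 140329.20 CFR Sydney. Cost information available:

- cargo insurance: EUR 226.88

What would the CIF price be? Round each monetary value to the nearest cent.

From CFR to CIF, the seller additionally bears: insurance.
CIF price = 140329.20 + 226.88 = 140556.08

CIF price: EUR 140556.08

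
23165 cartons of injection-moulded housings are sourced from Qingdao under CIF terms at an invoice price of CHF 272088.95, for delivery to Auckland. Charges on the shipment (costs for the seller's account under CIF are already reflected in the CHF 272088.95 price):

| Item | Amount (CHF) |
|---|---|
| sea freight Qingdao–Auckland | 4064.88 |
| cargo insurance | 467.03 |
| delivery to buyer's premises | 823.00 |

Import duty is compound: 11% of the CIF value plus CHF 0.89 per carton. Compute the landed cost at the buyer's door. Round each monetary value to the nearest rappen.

CIF: the seller pays costs through ocean freight and marine insurance to the destination port.
Already in the invoice (seller's account under CIF): freight, insurance — exclude.
The CIF price already equals the CIF value: 272088.95
Ad valorem component: 272088.95 × 11% = 29929.78
Specific component: 23165 × 0.89 = 20616.85
Import duty = 29929.78 + 20616.85 = 50546.63
Buyer bears: delivery 823.00 + duty 50546.63 = 51369.63
Landed cost = invoice 272088.95 + 51369.63 = 323458.58

Total landed cost: CHF 323458.58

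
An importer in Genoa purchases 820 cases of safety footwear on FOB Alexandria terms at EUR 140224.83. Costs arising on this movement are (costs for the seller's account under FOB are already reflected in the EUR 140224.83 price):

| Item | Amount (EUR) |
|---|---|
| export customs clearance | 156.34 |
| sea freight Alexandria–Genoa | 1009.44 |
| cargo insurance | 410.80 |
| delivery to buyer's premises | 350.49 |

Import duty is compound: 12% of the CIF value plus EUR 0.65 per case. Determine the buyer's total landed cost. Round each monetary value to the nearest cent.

Total landed cost: EUR 159525.97

FOB: the seller bears costs until goods are on board at the origin port; the buyer bears freight, insurance and all costs thereafter.
Already in the invoice (seller's account under FOB): export clearance — exclude.
CIF value = FOB price + freight + insurance = 140224.83 + 1009.44 + 410.80 = 141645.07
Ad valorem component: 141645.07 × 12% = 16997.41
Specific component: 820 × 0.65 = 533.00
Import duty = 16997.41 + 533.00 = 17530.41
Buyer bears: freight 1009.44 + insurance 410.80 + delivery 350.49 + duty 17530.41 = 19301.14
Landed cost = invoice 140224.83 + 19301.14 = 159525.97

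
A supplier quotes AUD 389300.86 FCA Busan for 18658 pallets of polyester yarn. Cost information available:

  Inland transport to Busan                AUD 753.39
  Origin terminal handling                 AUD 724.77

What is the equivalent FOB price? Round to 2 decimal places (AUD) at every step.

FOB price: AUD 390025.63

Not relevant to the conversion: inland to port — on the seller under both FCA and FOB; already in the FCA price and stays in the FOB price.
From FCA to FOB, the seller additionally bears: origin terminal.
FOB price = 389300.86 + 724.77 = 390025.63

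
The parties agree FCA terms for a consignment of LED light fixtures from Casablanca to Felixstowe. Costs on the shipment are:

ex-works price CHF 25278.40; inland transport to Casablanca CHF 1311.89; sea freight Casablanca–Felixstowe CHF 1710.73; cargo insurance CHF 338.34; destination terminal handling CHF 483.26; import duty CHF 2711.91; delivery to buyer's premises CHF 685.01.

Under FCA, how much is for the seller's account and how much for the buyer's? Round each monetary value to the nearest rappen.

FCA: the seller delivers export-cleared goods to the carrier; the buyer bears costs from that point.
Seller's account: goods 25278.40 + inland to port 1311.89 = 26590.29
Buyer's account: freight 1710.73 + insurance 338.34 + destination terminal 483.26 + duty 2711.91 + delivery 685.01 = 5929.25

Seller: CHF 26590.29; buyer: CHF 5929.25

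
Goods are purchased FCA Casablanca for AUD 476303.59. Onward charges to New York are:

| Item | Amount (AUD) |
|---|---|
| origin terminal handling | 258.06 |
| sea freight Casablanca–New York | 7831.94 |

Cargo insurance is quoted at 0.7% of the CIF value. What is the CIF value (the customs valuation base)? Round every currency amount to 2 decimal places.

CIF value: AUD 487808.25

Let C be the CIF value. C = FCA price + pre-shipment costs + freight + 0.7% × C
C − 0.7% × C = 476303.59 + 258.06 + 7831.94
0.993 × C = 484393.59
C = 484393.59 / 0.993 = 487808.25
Insurance premium = 0.7% × 487808.25 = 3414.66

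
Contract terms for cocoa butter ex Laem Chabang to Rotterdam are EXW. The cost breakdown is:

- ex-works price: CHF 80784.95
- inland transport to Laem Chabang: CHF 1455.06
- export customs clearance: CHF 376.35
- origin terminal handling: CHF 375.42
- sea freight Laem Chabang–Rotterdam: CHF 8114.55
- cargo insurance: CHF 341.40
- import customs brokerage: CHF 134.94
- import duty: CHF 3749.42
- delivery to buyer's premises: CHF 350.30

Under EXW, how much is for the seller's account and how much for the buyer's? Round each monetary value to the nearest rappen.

Seller: CHF 80784.95; buyer: CHF 14897.44

EXW: the seller makes goods available at their premises; the buyer bears all onward costs.
Seller's account: goods 80784.95 = 80784.95
Buyer's account: inland to port 1455.06 + export clearance 376.35 + origin terminal 375.42 + freight 8114.55 + insurance 341.40 + brokerage 134.94 + duty 3749.42 + delivery 350.30 = 14897.44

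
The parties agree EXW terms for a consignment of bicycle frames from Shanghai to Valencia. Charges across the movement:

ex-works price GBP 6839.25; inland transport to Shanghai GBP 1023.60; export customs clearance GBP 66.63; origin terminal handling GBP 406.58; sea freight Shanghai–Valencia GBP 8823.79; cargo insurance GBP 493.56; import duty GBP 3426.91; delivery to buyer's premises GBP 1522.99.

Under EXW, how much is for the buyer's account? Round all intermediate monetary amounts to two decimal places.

EXW: the seller makes goods available at their premises; the buyer bears all onward costs.
Seller's account: goods 6839.25 = 6839.25
Buyer's account: inland to port 1023.60 + export clearance 66.63 + origin terminal 406.58 + freight 8823.79 + insurance 493.56 + duty 3426.91 + delivery 1522.99 = 15764.06

Buyer's account: GBP 15764.06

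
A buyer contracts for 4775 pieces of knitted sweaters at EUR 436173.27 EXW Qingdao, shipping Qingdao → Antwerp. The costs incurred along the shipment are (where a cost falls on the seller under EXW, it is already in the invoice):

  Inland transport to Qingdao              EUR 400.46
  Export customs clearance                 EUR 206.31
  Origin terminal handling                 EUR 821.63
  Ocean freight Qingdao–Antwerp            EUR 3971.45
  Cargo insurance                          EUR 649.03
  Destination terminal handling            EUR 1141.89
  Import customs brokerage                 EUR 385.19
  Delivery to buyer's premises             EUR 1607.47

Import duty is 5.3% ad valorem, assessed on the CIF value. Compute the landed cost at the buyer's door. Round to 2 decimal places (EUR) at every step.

Total landed cost: EUR 468794.47

EXW: the seller makes goods available at their premises; the buyer bears all onward costs.
CIF value = EXW price + inland to port + export clearance + origin terminal + freight + insurance = 436173.27 + 400.46 + 206.31 + 821.63 + 3971.45 + 649.03 = 442222.15
Import duty = 442222.15 × 5.3% = 23437.77
Buyer bears: inland to port 400.46 + export clearance 206.31 + origin terminal 821.63 + freight 3971.45 + insurance 649.03 + destination terminal 1141.89 + brokerage 385.19 + delivery 1607.47 + duty 23437.77 = 32621.20
Landed cost = invoice 436173.27 + 32621.20 = 468794.47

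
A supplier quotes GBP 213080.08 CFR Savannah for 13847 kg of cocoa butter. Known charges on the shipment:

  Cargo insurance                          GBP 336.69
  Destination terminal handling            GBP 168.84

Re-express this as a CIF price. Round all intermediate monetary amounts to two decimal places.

Not relevant to the conversion: destination terminal — on the buyer under both terms; not part of either seller's price.
From CFR to CIF, the seller additionally bears: insurance.
CIF price = 213080.08 + 336.69 = 213416.77

CIF price: GBP 213416.77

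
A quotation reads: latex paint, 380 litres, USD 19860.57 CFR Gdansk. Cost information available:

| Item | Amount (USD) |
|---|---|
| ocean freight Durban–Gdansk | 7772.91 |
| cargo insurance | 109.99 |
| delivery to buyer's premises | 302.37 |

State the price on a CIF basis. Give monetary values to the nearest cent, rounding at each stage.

CIF price: USD 19970.56

Not relevant to the conversion: freight — on the seller under both CFR and CIF; already in the CFR price and stays in the CIF price. delivery — on the buyer under both terms; not part of either seller's price.
From CFR to CIF, the seller additionally bears: insurance.
CIF price = 19860.57 + 109.99 = 19970.56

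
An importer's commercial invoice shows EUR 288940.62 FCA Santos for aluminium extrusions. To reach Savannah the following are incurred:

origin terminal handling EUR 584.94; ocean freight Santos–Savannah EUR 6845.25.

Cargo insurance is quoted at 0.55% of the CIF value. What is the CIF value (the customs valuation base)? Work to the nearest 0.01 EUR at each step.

Let C be the CIF value. C = FCA price + pre-shipment costs + freight + 0.55% × C
C − 0.55% × C = 288940.62 + 584.94 + 6845.25
0.9945 × C = 296370.81
C = 296370.81 / 0.9945 = 298009.86
Insurance premium = 0.55% × 298009.86 = 1639.05

CIF value: EUR 298009.86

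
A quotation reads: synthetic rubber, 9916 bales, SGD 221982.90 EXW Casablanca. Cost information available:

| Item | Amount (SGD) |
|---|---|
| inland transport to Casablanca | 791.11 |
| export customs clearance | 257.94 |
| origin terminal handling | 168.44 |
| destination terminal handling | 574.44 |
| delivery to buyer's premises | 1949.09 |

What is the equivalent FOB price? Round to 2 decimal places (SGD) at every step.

Not relevant to the conversion: destination terminal, delivery — on the buyer under both terms; not part of either seller's price.
From EXW to FOB, the seller additionally bears: inland to port, export clearance, origin terminal.
FOB price = 221982.90 + 791.11 + 257.94 + 168.44 = 223200.39

FOB price: SGD 223200.39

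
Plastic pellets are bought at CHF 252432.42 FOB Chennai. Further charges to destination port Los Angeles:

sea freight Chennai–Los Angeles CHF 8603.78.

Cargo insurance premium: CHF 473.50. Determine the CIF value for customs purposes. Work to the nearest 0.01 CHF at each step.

CIF = FOB price + freight + insurance
CIF = 252432.42 + 8603.78 + 473.50 = 261509.70

CIF value: CHF 261509.70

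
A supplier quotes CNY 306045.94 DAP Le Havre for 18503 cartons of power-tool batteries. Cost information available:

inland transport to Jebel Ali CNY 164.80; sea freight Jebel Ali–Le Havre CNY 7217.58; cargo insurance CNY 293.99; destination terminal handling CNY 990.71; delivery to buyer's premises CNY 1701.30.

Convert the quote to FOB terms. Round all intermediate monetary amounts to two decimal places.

Not relevant to the conversion: inland to port — on the seller under both DAP and FOB; already in the DAP price and stays in the FOB price.
From DAP to FOB, the seller no longer bears: freight, insurance, destination terminal, delivery.
FOB price = 306045.94 − 7217.58 − 293.99 − 990.71 − 1701.30 = 295842.36

FOB price: CNY 295842.36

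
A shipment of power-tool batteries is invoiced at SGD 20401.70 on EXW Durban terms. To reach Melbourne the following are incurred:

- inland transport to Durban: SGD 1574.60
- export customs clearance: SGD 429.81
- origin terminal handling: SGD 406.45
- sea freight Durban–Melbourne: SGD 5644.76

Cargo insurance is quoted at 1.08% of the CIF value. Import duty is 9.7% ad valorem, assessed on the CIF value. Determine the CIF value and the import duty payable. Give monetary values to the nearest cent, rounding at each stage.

Let C be the CIF value. C = EXW price + pre-shipment costs + freight + 1.08% × C
C − 1.08% × C = 20401.70 + 1574.60 + 429.81 + 406.45 + 5644.76
0.9892 × C = 28457.32
C = 28457.32 / 0.9892 = 28768.01
Insurance premium = 1.08% × 28768.01 = 310.69
Import duty = 28768.01 × 9.7% = 2790.50

CIF value: SGD 28768.01; import duty: SGD 2790.50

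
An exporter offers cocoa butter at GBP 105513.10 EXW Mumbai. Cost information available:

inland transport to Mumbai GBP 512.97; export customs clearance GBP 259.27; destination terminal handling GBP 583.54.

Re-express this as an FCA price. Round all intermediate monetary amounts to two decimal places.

FCA price: GBP 106285.34

Not relevant to the conversion: destination terminal — on the buyer under both terms; not part of either seller's price.
From EXW to FCA, the seller additionally bears: inland to port, export clearance.
FCA price = 105513.10 + 512.97 + 259.27 = 106285.34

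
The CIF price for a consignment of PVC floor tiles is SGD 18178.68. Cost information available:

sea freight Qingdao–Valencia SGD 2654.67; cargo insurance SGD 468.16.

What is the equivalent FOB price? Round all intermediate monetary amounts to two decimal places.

From CIF to FOB, the seller no longer bears: freight, insurance.
FOB price = 18178.68 − 2654.67 − 468.16 = 15055.85

FOB price: SGD 15055.85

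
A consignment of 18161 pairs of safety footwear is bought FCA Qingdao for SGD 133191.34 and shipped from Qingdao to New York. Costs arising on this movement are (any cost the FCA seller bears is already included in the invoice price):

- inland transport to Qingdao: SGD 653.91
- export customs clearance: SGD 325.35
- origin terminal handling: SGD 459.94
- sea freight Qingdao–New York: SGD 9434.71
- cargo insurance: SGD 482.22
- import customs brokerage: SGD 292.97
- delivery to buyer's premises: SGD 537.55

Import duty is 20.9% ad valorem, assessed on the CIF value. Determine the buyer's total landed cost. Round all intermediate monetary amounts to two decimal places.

Total landed cost: SGD 174404.49

FCA: the seller delivers export-cleared goods to the carrier; the buyer bears costs from that point.
Already in the invoice (seller's account under FCA): inland to port, export clearance — exclude.
CIF value = FCA price + origin terminal + freight + insurance = 133191.34 + 459.94 + 9434.71 + 482.22 = 143568.21
Import duty = 143568.21 × 20.9% = 30005.76
Buyer bears: origin terminal 459.94 + freight 9434.71 + insurance 482.22 + brokerage 292.97 + delivery 537.55 + duty 30005.76 = 41213.15
Landed cost = invoice 133191.34 + 41213.15 = 174404.49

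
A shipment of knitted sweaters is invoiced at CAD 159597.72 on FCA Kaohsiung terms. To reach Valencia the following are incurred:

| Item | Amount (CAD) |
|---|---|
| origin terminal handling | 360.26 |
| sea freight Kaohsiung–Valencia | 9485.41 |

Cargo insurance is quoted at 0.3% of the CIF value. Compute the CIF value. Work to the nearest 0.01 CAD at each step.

CIF value: CAD 169953.25

Let C be the CIF value. C = FCA price + pre-shipment costs + freight + 0.3% × C
C − 0.3% × C = 159597.72 + 360.26 + 9485.41
0.997 × C = 169443.39
C = 169443.39 / 0.997 = 169953.25
Insurance premium = 0.3% × 169953.25 = 509.86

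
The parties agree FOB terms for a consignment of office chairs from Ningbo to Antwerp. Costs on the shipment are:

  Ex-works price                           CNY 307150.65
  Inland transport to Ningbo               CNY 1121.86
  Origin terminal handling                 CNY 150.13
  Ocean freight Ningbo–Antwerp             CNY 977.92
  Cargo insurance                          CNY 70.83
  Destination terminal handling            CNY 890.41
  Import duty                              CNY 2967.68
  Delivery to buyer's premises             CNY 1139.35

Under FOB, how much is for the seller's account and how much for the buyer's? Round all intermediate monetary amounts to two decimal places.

Seller: CNY 308422.64; buyer: CNY 6046.19

FOB: the seller bears costs until goods are on board at the origin port; the buyer bears freight, insurance and all costs thereafter.
Seller's account: goods 307150.65 + inland to port 1121.86 + origin terminal 150.13 = 308422.64
Buyer's account: freight 977.92 + insurance 70.83 + destination terminal 890.41 + duty 2967.68 + delivery 1139.35 = 6046.19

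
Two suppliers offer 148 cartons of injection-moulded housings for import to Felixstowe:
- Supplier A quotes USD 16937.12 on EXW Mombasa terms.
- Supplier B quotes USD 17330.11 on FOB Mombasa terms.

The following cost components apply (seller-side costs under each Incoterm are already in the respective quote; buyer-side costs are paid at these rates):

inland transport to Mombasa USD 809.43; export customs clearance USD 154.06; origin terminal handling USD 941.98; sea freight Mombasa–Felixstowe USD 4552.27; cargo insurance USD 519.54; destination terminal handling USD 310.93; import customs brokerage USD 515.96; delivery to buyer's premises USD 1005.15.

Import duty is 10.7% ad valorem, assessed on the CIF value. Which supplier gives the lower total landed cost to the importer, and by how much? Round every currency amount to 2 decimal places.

Supplier B is cheaper by USD 1674.31

Supplier A (EXW):
CIF value = EXW price + inland to port + export clearance + origin terminal + freight + insurance = 16937.12 + 809.43 + 154.06 + 941.98 + 4552.27 + 519.54 = 23914.40
Import duty = 23914.40 × 10.7% = 2558.84
Buyer bears (A): 809.43 + 154.06 + 941.98 + 4552.27 + 519.54 + 310.93 + 515.96 + 1005.15 = 8809.32
Landed cost (A) = invoice 16937.12 + 8809.32 + duty 2558.84 = 28305.28
Supplier B (FOB):
CIF value = FOB price + freight + insurance = 17330.11 + 4552.27 + 519.54 = 22401.92
Import duty = 22401.92 × 10.7% = 2397.01
Buyer bears (B): 4552.27 + 519.54 + 310.93 + 515.96 + 1005.15 = 6903.85
Landed cost (B) = invoice 17330.11 + 6903.85 + duty 2397.01 = 26630.97
Difference = |28305.28 − 26630.97| = 1674.31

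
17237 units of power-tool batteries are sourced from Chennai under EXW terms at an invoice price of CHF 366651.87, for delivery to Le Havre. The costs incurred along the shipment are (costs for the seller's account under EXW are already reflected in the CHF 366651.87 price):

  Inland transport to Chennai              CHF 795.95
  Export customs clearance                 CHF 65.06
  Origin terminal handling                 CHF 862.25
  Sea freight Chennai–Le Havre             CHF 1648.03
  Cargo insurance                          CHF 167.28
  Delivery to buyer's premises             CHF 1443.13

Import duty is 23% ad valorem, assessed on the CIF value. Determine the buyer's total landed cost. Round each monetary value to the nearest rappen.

Total landed cost: CHF 456777.37

EXW: the seller makes goods available at their premises; the buyer bears all onward costs.
CIF value = EXW price + inland to port + export clearance + origin terminal + freight + insurance = 366651.87 + 795.95 + 65.06 + 862.25 + 1648.03 + 167.28 = 370190.44
Import duty = 370190.44 × 23% = 85143.80
Buyer bears: inland to port 795.95 + export clearance 65.06 + origin terminal 862.25 + freight 1648.03 + insurance 167.28 + delivery 1443.13 + duty 85143.80 = 90125.50
Landed cost = invoice 366651.87 + 90125.50 = 456777.37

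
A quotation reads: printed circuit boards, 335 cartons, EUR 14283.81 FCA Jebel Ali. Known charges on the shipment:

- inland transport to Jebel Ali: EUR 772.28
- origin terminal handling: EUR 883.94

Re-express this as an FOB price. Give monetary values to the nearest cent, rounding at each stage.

FOB price: EUR 15167.75

Not relevant to the conversion: inland to port — on the seller under both FCA and FOB; already in the FCA price and stays in the FOB price.
From FCA to FOB, the seller additionally bears: origin terminal.
FOB price = 14283.81 + 883.94 = 15167.75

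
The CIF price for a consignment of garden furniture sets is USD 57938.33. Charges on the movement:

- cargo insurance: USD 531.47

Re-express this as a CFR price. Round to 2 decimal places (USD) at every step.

From CIF to CFR, the seller no longer bears: insurance.
CFR price = 57938.33 − 531.47 = 57406.86

CFR price: USD 57406.86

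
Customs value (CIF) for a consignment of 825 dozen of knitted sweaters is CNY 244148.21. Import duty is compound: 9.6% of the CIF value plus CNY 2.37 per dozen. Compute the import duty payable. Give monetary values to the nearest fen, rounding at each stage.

Ad valorem component: 244148.21 × 9.6% = 23438.23
Specific component: 825 × 2.37 = 1955.25
Import duty = 23438.23 + 1955.25 = 25393.48

Import duty: CNY 25393.48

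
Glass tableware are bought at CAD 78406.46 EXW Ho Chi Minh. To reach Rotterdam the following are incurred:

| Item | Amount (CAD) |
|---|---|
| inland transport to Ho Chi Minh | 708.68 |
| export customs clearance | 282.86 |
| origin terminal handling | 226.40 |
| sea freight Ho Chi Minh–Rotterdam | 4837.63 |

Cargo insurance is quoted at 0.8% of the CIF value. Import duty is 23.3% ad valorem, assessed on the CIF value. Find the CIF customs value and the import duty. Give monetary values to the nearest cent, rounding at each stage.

CIF value: CAD 85143.18; import duty: CAD 19838.36

Let C be the CIF value. C = EXW price + pre-shipment costs + freight + 0.8% × C
C − 0.8% × C = 78406.46 + 708.68 + 282.86 + 226.40 + 4837.63
0.992 × C = 84462.03
C = 84462.03 / 0.992 = 85143.18
Insurance premium = 0.8% × 85143.18 = 681.15
Import duty = 85143.18 × 23.3% = 19838.36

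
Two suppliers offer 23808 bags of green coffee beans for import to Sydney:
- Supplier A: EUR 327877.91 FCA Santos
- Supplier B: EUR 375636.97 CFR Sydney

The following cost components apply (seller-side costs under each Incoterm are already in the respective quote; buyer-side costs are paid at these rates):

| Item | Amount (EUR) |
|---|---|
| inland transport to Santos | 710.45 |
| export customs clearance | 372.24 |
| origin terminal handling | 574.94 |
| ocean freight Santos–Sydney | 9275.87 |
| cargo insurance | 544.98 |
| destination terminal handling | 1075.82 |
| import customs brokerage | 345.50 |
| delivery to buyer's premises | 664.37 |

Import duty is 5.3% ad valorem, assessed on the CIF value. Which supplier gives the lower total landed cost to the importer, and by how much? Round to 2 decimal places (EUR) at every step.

Supplier A is cheaper by EUR 39917.38

Supplier A (FCA):
CIF value = FCA price + origin terminal + freight + insurance = 327877.91 + 574.94 + 9275.87 + 544.98 = 338273.70
Import duty = 338273.70 × 5.3% = 17928.51
Buyer bears (A): 574.94 + 9275.87 + 544.98 + 1075.82 + 345.50 + 664.37 = 12481.48
Landed cost (A) = invoice 327877.91 + 12481.48 + duty 17928.51 = 358287.90
Supplier B (CFR):
CIF value = CFR price + insurance = 375636.97 + 544.98 = 376181.95
Import duty = 376181.95 × 5.3% = 19937.64
Buyer bears (B): 544.98 + 1075.82 + 345.50 + 664.37 = 2630.67
Landed cost (B) = invoice 375636.97 + 2630.67 + duty 19937.64 = 398205.28
Difference = |358287.90 − 398205.28| = 39917.38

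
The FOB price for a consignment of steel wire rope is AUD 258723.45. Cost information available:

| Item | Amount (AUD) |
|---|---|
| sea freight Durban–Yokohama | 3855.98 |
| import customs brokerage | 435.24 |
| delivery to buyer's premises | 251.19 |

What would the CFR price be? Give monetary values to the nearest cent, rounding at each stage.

Not relevant to the conversion: delivery, brokerage — on the buyer under both terms; not part of either seller's price.
From FOB to CFR, the seller additionally bears: freight.
CFR price = 258723.45 + 3855.98 = 262579.43

CFR price: AUD 262579.43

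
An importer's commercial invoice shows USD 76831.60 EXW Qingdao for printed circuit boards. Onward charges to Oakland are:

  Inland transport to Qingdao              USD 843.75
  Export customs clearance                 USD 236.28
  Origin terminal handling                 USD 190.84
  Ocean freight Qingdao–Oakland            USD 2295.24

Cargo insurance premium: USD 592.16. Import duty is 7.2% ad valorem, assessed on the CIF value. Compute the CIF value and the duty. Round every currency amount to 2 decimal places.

CIF value: USD 80989.87; import duty: USD 5831.27

CIF = EXW price + pre-shipment costs + freight + insurance
CIF = 76831.60 + 843.75 + 236.28 + 190.84 + 2295.24 + 592.16 = 80989.87
Import duty = 80989.87 × 7.2% = 5831.27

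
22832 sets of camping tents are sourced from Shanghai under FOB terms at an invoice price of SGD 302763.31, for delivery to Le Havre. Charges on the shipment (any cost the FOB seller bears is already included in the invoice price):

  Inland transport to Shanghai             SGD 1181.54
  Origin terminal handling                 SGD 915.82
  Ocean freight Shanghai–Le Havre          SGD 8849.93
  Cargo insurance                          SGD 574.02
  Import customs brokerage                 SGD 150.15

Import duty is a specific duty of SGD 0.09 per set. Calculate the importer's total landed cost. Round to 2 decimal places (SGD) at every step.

FOB: the seller bears costs until goods are on board at the origin port; the buyer bears freight, insurance and all costs thereafter.
Already in the invoice (seller's account under FOB): inland to port, origin terminal — exclude.
CIF value = FOB price + freight + insurance = 302763.31 + 8849.93 + 574.02 = 312187.26
Import duty = 22832 × 0.09 = 2054.88
Buyer bears: freight 8849.93 + insurance 574.02 + brokerage 150.15 + duty 2054.88 = 11628.98
Landed cost = invoice 302763.31 + 11628.98 = 314392.29

Total landed cost: SGD 314392.29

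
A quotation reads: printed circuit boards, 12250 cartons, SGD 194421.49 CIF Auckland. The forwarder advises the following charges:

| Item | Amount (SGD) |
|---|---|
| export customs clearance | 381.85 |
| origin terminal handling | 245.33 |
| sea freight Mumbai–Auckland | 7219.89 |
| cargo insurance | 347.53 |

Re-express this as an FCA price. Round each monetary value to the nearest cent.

Not relevant to the conversion: export clearance — on the seller under both CIF and FCA; already in the CIF price and stays in the FCA price.
From CIF to FCA, the seller no longer bears: origin terminal, freight, insurance.
FCA price = 194421.49 − 245.33 − 7219.89 − 347.53 = 186608.74

FCA price: SGD 186608.74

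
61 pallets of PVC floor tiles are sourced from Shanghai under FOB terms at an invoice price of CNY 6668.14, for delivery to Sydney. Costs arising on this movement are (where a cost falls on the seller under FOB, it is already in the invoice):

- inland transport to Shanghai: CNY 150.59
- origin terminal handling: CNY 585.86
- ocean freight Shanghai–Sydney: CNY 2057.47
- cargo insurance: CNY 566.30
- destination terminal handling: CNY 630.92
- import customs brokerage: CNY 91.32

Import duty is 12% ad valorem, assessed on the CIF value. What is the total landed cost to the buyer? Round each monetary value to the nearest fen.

FOB: the seller bears costs until goods are on board at the origin port; the buyer bears freight, insurance and all costs thereafter.
Already in the invoice (seller's account under FOB): inland to port, origin terminal — exclude.
CIF value = FOB price + freight + insurance = 6668.14 + 2057.47 + 566.30 = 9291.91
Import duty = 9291.91 × 12% = 1115.03
Buyer bears: freight 2057.47 + insurance 566.30 + destination terminal 630.92 + brokerage 91.32 + duty 1115.03 = 4461.04
Landed cost = invoice 6668.14 + 4461.04 = 11129.18

Total landed cost: CNY 11129.18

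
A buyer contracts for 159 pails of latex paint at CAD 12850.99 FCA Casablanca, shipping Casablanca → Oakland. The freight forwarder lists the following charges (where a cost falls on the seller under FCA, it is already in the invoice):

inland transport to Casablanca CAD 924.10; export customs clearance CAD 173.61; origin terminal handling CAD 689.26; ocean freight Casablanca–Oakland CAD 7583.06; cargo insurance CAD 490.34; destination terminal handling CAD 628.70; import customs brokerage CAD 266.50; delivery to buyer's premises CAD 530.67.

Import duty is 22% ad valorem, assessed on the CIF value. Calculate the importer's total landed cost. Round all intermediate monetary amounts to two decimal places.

FCA: the seller delivers export-cleared goods to the carrier; the buyer bears costs from that point.
Already in the invoice (seller's account under FCA): inland to port, export clearance — exclude.
CIF value = FCA price + origin terminal + freight + insurance = 12850.99 + 689.26 + 7583.06 + 490.34 = 21613.65
Import duty = 21613.65 × 22% = 4755.00
Buyer bears: origin terminal 689.26 + freight 7583.06 + insurance 490.34 + destination terminal 628.70 + brokerage 266.50 + delivery 530.67 + duty 4755.00 = 14943.53
Landed cost = invoice 12850.99 + 14943.53 = 27794.52

Total landed cost: CAD 27794.52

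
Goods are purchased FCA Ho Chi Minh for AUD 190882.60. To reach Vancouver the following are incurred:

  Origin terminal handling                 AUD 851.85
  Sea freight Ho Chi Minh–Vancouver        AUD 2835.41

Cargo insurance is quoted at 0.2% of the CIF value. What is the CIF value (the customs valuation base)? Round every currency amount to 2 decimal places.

Let C be the CIF value. C = FCA price + pre-shipment costs + freight + 0.2% × C
C − 0.2% × C = 190882.60 + 851.85 + 2835.41
0.998 × C = 194569.86
C = 194569.86 / 0.998 = 194959.78
Insurance premium = 0.2% × 194959.78 = 389.92

CIF value: AUD 194959.78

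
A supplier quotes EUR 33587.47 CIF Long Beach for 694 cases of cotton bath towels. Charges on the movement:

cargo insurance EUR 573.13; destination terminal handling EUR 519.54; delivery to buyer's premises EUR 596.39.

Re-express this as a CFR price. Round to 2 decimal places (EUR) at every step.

CFR price: EUR 33014.34

Not relevant to the conversion: delivery, destination terminal — on the buyer under both terms; not part of either seller's price.
From CIF to CFR, the seller no longer bears: insurance.
CFR price = 33587.47 − 573.13 = 33014.34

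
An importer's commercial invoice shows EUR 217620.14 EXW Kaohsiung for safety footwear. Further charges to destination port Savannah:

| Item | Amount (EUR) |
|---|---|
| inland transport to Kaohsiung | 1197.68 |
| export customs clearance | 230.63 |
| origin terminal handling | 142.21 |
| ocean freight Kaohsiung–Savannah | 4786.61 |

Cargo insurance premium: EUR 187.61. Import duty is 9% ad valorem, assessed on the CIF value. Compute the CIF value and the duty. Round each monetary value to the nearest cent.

CIF = EXW price + pre-shipment costs + freight + insurance
CIF = 217620.14 + 1197.68 + 230.63 + 142.21 + 4786.61 + 187.61 = 224164.88
Import duty = 224164.88 × 9% = 20174.84

CIF value: EUR 224164.88; import duty: EUR 20174.84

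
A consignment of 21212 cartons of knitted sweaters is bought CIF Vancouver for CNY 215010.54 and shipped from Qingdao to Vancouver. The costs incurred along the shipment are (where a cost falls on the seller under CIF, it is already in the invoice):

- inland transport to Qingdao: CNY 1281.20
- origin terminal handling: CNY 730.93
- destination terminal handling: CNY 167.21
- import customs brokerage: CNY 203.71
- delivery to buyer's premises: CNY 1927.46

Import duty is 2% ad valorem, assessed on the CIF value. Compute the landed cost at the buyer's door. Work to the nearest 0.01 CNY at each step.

CIF: the seller pays costs through ocean freight and marine insurance to the destination port.
Already in the invoice (seller's account under CIF): inland to port, origin terminal — exclude.
The CIF price already equals the CIF value: 215010.54
Import duty = 215010.54 × 2% = 4300.21
Buyer bears: destination terminal 167.21 + brokerage 203.71 + delivery 1927.46 + duty 4300.21 = 6598.59
Landed cost = invoice 215010.54 + 6598.59 = 221609.13

Total landed cost: CNY 221609.13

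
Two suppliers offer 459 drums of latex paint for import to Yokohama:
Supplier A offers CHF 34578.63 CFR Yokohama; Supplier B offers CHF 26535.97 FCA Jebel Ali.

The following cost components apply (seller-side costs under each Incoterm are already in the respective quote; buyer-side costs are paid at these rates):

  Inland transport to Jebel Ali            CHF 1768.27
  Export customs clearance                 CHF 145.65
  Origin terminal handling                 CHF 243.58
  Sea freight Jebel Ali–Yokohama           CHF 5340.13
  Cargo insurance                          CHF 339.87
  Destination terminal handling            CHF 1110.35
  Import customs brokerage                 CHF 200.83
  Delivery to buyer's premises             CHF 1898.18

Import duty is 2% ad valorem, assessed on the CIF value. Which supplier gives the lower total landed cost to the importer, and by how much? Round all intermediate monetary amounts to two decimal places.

Supplier B is cheaper by CHF 2508.13

Supplier A (CFR):
CIF value = CFR price + insurance = 34578.63 + 339.87 = 34918.50
Import duty = 34918.50 × 2% = 698.37
Buyer bears (A): 339.87 + 1110.35 + 200.83 + 1898.18 = 3549.23
Landed cost (A) = invoice 34578.63 + 3549.23 + duty 698.37 = 38826.23
Supplier B (FCA):
CIF value = FCA price + origin terminal + freight + insurance = 26535.97 + 243.58 + 5340.13 + 339.87 = 32459.55
Import duty = 32459.55 × 2% = 649.19
Buyer bears (B): 243.58 + 5340.13 + 339.87 + 1110.35 + 200.83 + 1898.18 = 9132.94
Landed cost (B) = invoice 26535.97 + 9132.94 + duty 649.19 = 36318.10
Difference = |38826.23 − 36318.10| = 2508.13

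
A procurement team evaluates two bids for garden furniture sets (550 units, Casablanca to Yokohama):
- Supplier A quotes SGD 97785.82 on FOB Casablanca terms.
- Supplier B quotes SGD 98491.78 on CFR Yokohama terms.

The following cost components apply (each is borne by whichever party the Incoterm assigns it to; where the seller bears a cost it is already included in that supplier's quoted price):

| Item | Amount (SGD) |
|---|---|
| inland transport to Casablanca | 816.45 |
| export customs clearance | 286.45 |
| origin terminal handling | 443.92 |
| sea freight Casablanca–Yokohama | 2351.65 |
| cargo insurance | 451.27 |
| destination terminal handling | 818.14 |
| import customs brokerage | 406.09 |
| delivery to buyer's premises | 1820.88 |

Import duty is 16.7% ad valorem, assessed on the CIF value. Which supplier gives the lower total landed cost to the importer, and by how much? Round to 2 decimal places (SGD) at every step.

Supplier A (FOB):
CIF value = FOB price + freight + insurance = 97785.82 + 2351.65 + 451.27 = 100588.74
Import duty = 100588.74 × 16.7% = 16798.32
Buyer bears (A): 2351.65 + 451.27 + 818.14 + 406.09 + 1820.88 = 5848.03
Landed cost (A) = invoice 97785.82 + 5848.03 + duty 16798.32 = 120432.17
Supplier B (CFR):
CIF value = CFR price + insurance = 98491.78 + 451.27 = 98943.05
Import duty = 98943.05 × 16.7% = 16523.49
Buyer bears (B): 451.27 + 818.14 + 406.09 + 1820.88 = 3496.38
Landed cost (B) = invoice 98491.78 + 3496.38 + duty 16523.49 = 118511.65
Difference = |120432.17 − 118511.65| = 1920.52

Supplier B is cheaper by SGD 1920.52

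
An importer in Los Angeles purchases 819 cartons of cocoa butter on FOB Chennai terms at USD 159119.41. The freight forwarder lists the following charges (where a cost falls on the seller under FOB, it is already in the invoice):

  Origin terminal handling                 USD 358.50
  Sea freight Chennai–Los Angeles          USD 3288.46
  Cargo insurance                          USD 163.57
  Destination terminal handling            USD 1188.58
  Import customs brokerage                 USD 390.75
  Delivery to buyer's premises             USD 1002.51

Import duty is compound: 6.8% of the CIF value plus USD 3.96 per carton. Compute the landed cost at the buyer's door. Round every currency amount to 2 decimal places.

Total landed cost: USD 179451.38

FOB: the seller bears costs until goods are on board at the origin port; the buyer bears freight, insurance and all costs thereafter.
Already in the invoice (seller's account under FOB): origin terminal — exclude.
CIF value = FOB price + freight + insurance = 159119.41 + 3288.46 + 163.57 = 162571.44
Ad valorem component: 162571.44 × 6.8% = 11054.86
Specific component: 819 × 3.96 = 3243.24
Import duty = 11054.86 + 3243.24 = 14298.10
Buyer bears: freight 3288.46 + insurance 163.57 + destination terminal 1188.58 + brokerage 390.75 + delivery 1002.51 + duty 14298.10 = 20331.97
Landed cost = invoice 159119.41 + 20331.97 = 179451.38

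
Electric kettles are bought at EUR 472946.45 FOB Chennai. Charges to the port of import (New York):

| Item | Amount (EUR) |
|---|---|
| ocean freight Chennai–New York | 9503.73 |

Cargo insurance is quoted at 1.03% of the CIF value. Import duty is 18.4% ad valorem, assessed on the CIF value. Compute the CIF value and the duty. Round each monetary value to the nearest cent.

Let C be the CIF value. C = FOB price + freight + 1.03% × C
C − 1.03% × C = 472946.45 + 9503.73
0.9897 × C = 482450.18
C = 482450.18 / 0.9897 = 487471.13
Insurance premium = 1.03% × 487471.13 = 5020.95
Import duty = 487471.13 × 18.4% = 89694.69

CIF value: EUR 487471.13; import duty: EUR 89694.69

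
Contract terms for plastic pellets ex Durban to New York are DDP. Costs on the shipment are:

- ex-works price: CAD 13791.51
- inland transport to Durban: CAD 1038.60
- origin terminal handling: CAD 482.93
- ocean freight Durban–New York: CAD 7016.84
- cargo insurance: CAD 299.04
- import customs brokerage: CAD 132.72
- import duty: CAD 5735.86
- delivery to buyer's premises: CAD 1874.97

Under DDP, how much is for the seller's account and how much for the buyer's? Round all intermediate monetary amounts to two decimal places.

DDP: the seller bears all costs including import duty.
Seller's account: goods 13791.51 + inland to port 1038.60 + origin terminal 482.93 + freight 7016.84 + insurance 299.04 + brokerage 132.72 + duty 5735.86 + delivery 1874.97 = 30372.47
Buyer's account: 0.00

Seller: CAD 30372.47; buyer: CAD 0.00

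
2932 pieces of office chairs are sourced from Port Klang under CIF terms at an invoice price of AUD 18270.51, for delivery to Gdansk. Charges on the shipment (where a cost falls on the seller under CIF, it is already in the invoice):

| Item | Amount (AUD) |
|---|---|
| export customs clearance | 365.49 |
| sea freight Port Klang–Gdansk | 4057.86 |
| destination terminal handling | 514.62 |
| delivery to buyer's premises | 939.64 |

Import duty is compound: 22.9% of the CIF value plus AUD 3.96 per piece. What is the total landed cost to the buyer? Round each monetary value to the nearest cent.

CIF: the seller pays costs through ocean freight and marine insurance to the destination port.
Already in the invoice (seller's account under CIF): export clearance, freight — exclude.
The CIF price already equals the CIF value: 18270.51
Ad valorem component: 18270.51 × 22.9% = 4183.95
Specific component: 2932 × 3.96 = 11610.72
Import duty = 4183.95 + 11610.72 = 15794.67
Buyer bears: destination terminal 514.62 + delivery 939.64 + duty 15794.67 = 17248.93
Landed cost = invoice 18270.51 + 17248.93 = 35519.44

Total landed cost: AUD 35519.44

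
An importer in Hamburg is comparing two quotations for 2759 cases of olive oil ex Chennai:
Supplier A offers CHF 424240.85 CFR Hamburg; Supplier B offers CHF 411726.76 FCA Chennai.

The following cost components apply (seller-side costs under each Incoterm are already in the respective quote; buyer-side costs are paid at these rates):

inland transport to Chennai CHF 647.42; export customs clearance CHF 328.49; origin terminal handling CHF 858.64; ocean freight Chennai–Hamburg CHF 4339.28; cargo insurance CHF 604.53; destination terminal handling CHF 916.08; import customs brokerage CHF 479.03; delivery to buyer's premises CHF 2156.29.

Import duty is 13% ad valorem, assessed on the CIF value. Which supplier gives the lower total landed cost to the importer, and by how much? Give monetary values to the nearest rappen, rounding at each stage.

Supplier A (CFR):
CIF value = CFR price + insurance = 424240.85 + 604.53 = 424845.38
Import duty = 424845.38 × 13% = 55229.90
Buyer bears (A): 604.53 + 916.08 + 479.03 + 2156.29 = 4155.93
Landed cost (A) = invoice 424240.85 + 4155.93 + duty 55229.90 = 483626.68
Supplier B (FCA):
CIF value = FCA price + origin terminal + freight + insurance = 411726.76 + 858.64 + 4339.28 + 604.53 = 417529.21
Import duty = 417529.21 × 13% = 54278.80
Buyer bears (B): 858.64 + 4339.28 + 604.53 + 916.08 + 479.03 + 2156.29 = 9353.85
Landed cost (B) = invoice 411726.76 + 9353.85 + duty 54278.80 = 475359.41
Difference = |483626.68 − 475359.41| = 8267.27

Supplier B is cheaper by CHF 8267.27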